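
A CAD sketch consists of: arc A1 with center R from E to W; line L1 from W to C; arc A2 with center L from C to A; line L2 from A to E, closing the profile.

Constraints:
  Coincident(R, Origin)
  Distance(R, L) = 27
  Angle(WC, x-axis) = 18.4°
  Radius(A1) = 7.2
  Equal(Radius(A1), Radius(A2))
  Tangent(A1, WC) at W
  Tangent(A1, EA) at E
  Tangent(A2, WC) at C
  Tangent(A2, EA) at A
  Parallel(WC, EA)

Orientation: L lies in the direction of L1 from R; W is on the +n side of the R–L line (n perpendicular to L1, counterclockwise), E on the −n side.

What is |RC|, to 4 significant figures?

27.94

The slot axis is L1's direction at 18.4°, so u = (cos 18.4°, sin 18.4°) = (0.9489, 0.3156) and n = (−sin 18.4°, cos 18.4°) = (-0.3156, 0.9489). R is at the origin and L lies 27.0 along u from R, so L = 27.0·u = (25.62, 8.523). Tangency of A1 to both parallel lines with radius 7.2 puts W and E at R ± 7.2·n: W = (-2.273, 6.832), E = (2.273, -6.832). Equal radii place C and A the same way about L: C = L + 7.2·n = (23.35, 15.35), A = L − 7.2·n = (27.89, 1.691). Then |RC| = |C − R| = 27.94.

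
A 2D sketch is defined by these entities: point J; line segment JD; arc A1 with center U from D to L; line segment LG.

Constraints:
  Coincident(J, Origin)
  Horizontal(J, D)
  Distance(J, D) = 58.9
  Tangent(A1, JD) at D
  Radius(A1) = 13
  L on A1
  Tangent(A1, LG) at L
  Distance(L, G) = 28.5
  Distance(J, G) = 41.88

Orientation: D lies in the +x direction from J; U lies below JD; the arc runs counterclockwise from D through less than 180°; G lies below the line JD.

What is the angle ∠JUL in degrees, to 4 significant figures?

24.79°

Checks: |UL| = 13.00 ✓; ∠(UL, LG) = 90.00° ✓; |LG| = 28.50 ✓; |JG| = 41.88 ✓.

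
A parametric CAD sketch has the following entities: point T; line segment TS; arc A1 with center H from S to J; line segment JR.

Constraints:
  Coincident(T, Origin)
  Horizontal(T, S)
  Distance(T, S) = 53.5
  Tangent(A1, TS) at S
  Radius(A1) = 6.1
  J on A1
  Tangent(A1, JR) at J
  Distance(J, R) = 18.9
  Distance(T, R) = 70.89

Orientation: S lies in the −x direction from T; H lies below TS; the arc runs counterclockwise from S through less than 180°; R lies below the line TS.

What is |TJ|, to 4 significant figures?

58.88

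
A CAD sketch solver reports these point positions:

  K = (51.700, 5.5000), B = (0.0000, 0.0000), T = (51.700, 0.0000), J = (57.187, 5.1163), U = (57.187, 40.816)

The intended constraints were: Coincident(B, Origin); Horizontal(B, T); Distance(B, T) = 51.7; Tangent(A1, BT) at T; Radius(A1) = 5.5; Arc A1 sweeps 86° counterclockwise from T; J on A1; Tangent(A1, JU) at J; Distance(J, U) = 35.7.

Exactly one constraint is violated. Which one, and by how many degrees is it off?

Tangent(A1, JU) at J — off by 4.00°.

B = (0.00, 0.00) ✓; B.y = 0.00, T.y = 0.00 ✓; |BT| = 51.70 ✓; ∠(KT, TB) = 90.00° ✓; |KT| = 5.500 ✓; bearing(K→J) − bearing(K→T) = 86.00° ✓; |KJ| = 5.500 ✓; ∠(KJ, JU) = 86.00° ✗; |JU| = 35.70 ✓.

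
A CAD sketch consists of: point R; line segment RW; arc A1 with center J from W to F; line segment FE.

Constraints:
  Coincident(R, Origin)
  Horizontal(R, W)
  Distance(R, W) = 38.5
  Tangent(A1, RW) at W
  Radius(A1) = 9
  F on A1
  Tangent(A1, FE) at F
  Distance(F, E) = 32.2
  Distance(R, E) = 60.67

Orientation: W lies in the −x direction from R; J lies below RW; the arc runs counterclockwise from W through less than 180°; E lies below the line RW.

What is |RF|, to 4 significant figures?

48.49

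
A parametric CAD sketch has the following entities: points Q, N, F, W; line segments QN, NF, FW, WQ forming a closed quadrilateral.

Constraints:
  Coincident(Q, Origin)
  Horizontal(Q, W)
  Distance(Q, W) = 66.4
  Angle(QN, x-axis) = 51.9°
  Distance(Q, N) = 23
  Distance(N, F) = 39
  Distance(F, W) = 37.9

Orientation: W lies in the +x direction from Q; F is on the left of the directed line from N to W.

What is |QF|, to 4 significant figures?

60.31

Q is at the origin; Q and W share the same y with |QW| = 66.4 and W in +x, so W = (66.4, 0). QN runs at 51.9° with |QN| = 23.0, so N = (14.19, 18.10). F is determined by |NF| = 39.0 and |FW| = 37.9 together: it lies at the intersection of circle(N, 39.0) and circle(W, 37.9). With |NW| = 55.26, the foot of the radical line on NW is 28.39 from N and the perpendicular offset is √(39.0² − 28.39²) = 26.74. Taking the left-of-NW solution: F = (49.78, 34.06).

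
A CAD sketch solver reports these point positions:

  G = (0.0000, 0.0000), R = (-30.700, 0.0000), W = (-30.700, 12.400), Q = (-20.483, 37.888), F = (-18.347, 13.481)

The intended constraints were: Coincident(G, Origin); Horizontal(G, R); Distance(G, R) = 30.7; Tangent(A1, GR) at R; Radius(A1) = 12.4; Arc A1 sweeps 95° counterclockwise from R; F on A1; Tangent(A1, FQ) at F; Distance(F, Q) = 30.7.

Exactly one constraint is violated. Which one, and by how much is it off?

Distance(F, Q) = 30.7 — off by 6.20.

G = (0.00, 0.00) ✓; G.y = 0.00, R.y = 0.00 ✓; |GR| = 30.70 ✓; ∠(WR, RG) = 90.00° ✓; |WR| = 12.40 ✓; bearing(W→F) − bearing(W→R) = 95.00° ✓; |WF| = 12.40 ✓; ∠(WF, FQ) = 90.00° ✓; |FQ| = 24.50 ✗.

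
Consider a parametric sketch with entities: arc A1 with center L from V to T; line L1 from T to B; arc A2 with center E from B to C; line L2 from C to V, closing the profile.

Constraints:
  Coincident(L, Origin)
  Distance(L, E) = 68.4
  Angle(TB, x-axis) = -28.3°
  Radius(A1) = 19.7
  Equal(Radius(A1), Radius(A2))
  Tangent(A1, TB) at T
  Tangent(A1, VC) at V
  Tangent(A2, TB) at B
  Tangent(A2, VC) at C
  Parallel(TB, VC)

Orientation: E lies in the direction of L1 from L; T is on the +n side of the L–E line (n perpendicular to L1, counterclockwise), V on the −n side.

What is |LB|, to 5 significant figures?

71.180

The slot axis is L1's direction at -28.3°, so u = (cos -28.3°, sin -28.3°) = (0.88048, -0.47409) and n = (−sin -28.3°, cos -28.3°) = (0.47409, 0.88048). L is at the origin and E lies 68.4 along u from L, so E = 68.4·u = (60.225, -32.428). Tangency of A1 to both parallel lines with radius 19.7 puts T and V at L ± 19.7·n: T = (9.3395, 17.345), V = (-9.3395, -17.345). Equal radii place B and C the same way about E: B = E + 19.7·n = (69.564, -15.082), C = E − 19.7·n = (50.885, -49.773). Then |LB| = |B − L| = 71.180.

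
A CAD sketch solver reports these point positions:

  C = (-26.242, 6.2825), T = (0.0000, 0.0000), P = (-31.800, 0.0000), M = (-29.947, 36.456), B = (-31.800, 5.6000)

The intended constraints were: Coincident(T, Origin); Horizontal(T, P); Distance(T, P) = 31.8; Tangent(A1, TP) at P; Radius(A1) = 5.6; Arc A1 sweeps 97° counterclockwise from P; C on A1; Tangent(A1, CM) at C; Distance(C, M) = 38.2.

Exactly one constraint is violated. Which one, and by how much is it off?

Distance(C, M) = 38.2 — off by 7.80.

T = (0.00, 0.00) ✓; T.y = 0.00, P.y = 0.00 ✓; |TP| = 31.80 ✓; ∠(BP, PT) = 90.00° ✓; |BP| = 5.600 ✓; bearing(B→C) − bearing(B→P) = 97.00° ✓; |BC| = 5.600 ✓; ∠(BC, CM) = 90.00° ✓; |CM| = 30.40 ✗.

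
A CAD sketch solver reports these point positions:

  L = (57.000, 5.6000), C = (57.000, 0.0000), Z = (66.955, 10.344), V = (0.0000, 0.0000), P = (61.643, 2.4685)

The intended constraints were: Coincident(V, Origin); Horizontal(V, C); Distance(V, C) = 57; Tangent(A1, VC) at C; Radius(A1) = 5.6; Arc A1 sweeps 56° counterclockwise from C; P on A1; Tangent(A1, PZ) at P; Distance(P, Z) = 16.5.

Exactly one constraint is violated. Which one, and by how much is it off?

Distance(P, Z) = 16.5 — off by 7.00.

V = (0.00, 0.00) ✓; V.y = 0.00, C.y = 0.00 ✓; |VC| = 57.00 ✓; ∠(LC, CV) = 90.00° ✓; |LC| = 5.600 ✓; bearing(L→P) − bearing(L→C) = 56.00° ✓; |LP| = 5.600 ✓; ∠(LP, PZ) = 90.00° ✓; |PZ| = 9.500 ✗.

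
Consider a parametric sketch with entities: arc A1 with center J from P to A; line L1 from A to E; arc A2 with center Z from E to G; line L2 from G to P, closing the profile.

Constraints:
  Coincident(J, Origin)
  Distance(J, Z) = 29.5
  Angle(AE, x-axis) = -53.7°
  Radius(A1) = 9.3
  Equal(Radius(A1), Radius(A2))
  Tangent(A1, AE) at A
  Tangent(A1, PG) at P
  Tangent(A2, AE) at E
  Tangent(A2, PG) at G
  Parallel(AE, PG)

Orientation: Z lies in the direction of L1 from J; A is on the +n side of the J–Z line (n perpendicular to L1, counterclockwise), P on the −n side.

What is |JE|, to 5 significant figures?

30.931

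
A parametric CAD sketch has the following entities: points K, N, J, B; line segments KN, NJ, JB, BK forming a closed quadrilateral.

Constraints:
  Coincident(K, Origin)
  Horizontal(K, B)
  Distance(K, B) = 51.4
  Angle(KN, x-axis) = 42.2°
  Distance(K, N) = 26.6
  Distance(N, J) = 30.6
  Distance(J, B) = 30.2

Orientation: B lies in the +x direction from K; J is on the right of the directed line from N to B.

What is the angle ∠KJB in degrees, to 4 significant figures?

128.1°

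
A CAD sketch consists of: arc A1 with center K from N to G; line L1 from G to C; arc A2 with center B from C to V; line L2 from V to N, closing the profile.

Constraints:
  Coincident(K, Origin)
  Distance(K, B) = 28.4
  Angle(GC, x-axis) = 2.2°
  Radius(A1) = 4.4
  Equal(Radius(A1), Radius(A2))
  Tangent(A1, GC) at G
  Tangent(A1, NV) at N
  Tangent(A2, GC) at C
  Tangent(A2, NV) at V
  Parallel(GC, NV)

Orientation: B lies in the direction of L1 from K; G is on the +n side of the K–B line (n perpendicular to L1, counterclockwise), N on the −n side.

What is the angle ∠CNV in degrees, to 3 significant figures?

17.2°

The slot axis is L1's direction at 2.2°, so u = (cos 2.2°, sin 2.2°) = (0.999, 0.0384) and n = (−sin 2.2°, cos 2.2°) = (-0.0384, 0.999). K is at the origin and B lies 28.4 along u from K, so B = 28.4·u = (28.4, 1.09). Tangency of A1 to both parallel lines with radius 4.4 puts G and N at K ± 4.4·n: G = (-0.169, 4.40), N = (0.169, -4.40). Equal radii place C and V the same way about B: C = B + 4.4·n = (28.2, 5.49), V = B − 4.4·n = (28.5, -3.31). Then cos ∠CNV = NC·NV / (|NC||NV|), giving 17.2°.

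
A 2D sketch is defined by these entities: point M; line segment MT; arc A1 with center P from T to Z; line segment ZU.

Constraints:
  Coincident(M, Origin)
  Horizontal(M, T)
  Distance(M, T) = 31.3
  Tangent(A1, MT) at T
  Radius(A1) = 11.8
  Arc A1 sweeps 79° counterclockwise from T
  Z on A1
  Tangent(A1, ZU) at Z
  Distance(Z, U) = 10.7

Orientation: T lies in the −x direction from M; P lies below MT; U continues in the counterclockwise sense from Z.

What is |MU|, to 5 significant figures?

49.197

M is at the origin; M and T share the same y with |MT| = 31.3 and T on the −x side, so T = (-31.300, 0.0000). A1 meets MT tangentially, so PT is at right angles to MT, so P = T + (0, -11.8) = (-31.300, -11.800). On A1, T sits at bearing 90° from P; a 79° counterclockwise sweep puts Z at bearing 169°, so Z = P + 11.8·(cos 169°, sin 169°) = (-42.883, -9.5485). Since A1 is tangent to ZU there, PZ ⟂ ZU, so ZU runs along (−sin 169°, cos 169°); with |ZU| = 10.7, U = (-44.925, -20.052). Then |MU| = |U − M| = 49.197.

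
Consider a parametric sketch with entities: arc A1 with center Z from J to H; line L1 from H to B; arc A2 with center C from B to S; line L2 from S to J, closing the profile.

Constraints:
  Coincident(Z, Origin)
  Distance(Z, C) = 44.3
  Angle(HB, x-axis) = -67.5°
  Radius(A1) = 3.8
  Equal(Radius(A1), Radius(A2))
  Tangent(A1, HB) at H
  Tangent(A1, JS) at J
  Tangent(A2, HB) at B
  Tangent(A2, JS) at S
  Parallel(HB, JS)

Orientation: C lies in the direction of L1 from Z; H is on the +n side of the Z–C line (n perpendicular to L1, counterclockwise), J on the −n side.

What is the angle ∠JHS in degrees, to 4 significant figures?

80.27°

The slot axis is L1's direction at -67.5°, so u = (cos -67.5°, sin -67.5°) = (0.3827, -0.9239) and n = (−sin -67.5°, cos -67.5°) = (0.9239, 0.3827). Z is at the origin and C lies 44.3 along u from Z, so C = 44.3·u = (16.95, -40.93). Tangency of A1 to both parallel lines with radius 3.8 puts H and J at Z ± 3.8·n: H = (3.511, 1.454), J = (-3.511, -1.454). Equal radii place B and S the same way about C: B = C + 3.8·n = (20.46, -39.47), S = C − 3.8·n = (13.44, -42.38). Then cos ∠JHS = HJ·HS / (|HJ||HS|), giving 80.27°.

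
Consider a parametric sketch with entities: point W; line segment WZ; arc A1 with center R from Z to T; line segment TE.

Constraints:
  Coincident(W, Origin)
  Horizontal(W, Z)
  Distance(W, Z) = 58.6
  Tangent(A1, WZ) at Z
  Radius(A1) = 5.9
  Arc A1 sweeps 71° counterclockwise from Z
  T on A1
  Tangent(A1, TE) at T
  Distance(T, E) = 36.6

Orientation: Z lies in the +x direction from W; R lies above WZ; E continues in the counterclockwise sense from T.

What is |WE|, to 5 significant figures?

85.318

W is at the origin; W and Z share the same y with |WZ| = 58.6 and Z on the +x side, so Z = (58.600, 0.0000). A1 meets WZ tangentially, so RZ is at right angles to WZ, so R = Z + (0, 5.9) = (58.600, 5.9000). On A1, Z sits at bearing -90° from R; a 71° counterclockwise sweep puts T at bearing -19°, so T = R + 5.9·(cos -19°, sin -19°) = (64.179, 3.9791). The tangent condition forces RT to be normal to TE, so TE runs along (−sin -19°, cos -19°); with |TE| = 36.6, E = (76.094, 38.585). Then |WE| = |E − W| = 85.318.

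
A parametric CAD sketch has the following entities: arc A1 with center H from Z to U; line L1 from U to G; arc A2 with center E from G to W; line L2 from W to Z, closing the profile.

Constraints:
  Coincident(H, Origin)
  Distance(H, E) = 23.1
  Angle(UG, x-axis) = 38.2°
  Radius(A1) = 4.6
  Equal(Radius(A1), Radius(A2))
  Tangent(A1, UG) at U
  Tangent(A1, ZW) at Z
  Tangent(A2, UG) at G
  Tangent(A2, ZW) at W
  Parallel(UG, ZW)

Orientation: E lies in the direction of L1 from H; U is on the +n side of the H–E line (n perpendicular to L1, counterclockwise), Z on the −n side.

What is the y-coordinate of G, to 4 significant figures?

17.90

The slot axis is L1's direction at 38.2°, so u = (cos 38.2°, sin 38.2°) = (0.7859, 0.6184) and n = (−sin 38.2°, cos 38.2°) = (-0.6184, 0.7859). H is at the origin and E lies 23.1 along u from H, so E = 23.1·u = (18.15, 14.29). Tangency of A1 to both parallel lines with radius 4.6 puts U and Z at H ± 4.6·n: U = (-2.845, 3.615), Z = (2.845, -3.615). Equal radii place G and W the same way about E: G = E + 4.6·n = (15.31, 17.90), W = E − 4.6·n = (21.00, 10.67). So G.y = 17.90.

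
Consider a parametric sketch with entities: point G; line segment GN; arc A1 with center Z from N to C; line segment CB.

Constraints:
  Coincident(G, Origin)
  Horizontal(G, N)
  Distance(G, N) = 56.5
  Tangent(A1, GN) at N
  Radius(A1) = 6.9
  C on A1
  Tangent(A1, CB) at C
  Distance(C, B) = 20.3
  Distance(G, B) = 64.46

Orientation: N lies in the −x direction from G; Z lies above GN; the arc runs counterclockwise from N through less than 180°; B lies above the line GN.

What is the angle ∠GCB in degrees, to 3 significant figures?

123°

Checks: G = (0.00, 0.00) ✓; |ZC| = 6.900 ✓; ∠(ZC, CB) = 90.00° ✓; |CB| = 20.30 ✓; |GB| = 64.46 ✓.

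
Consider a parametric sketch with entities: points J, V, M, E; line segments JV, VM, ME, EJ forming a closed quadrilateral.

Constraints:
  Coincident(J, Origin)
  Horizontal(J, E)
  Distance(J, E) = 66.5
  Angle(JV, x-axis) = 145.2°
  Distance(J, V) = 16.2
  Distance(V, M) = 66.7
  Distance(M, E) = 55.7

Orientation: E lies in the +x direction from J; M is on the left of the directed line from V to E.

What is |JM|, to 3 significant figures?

63.4

J is at the origin; JE is horizontal with |JE| = 66.5 and E in +x, so E = (66.5, 0). JV runs at 145.2° with |JV| = 16.2, so V = (-13.3, 9.25). M is determined by |VM| = 66.7 and |ME| = 55.7 together: it lies at the intersection of circle(V, 66.7) and circle(E, 55.7). With |VE| = 80.3, the foot of the radical line on VE is 48.5 from V and the perpendicular offset is √(66.7² − 48.5²) = 45.7. Taking the left-of-VE solution: M = (40.2, 49.1).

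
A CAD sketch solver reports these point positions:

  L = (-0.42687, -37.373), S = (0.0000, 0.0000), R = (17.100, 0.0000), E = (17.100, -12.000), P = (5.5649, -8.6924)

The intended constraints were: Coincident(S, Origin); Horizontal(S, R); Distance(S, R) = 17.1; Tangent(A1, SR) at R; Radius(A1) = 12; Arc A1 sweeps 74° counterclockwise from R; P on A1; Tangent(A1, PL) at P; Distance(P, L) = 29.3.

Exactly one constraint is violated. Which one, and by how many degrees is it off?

Tangent(A1, PL) at P — off by 4.20°.

S = (0.00, 0.00) ✓; S.y = 0.00, R.y = 0.00 ✓; |SR| = 17.10 ✓; ∠(ER, RS) = 90.00° ✓; |ER| = 12.00 ✓; bearing(E→P) − bearing(E→R) = 74.00° ✓; |EP| = 12.00 ✓; ∠(EP, PL) = 85.80° ✗; |PL| = 29.30 ✓.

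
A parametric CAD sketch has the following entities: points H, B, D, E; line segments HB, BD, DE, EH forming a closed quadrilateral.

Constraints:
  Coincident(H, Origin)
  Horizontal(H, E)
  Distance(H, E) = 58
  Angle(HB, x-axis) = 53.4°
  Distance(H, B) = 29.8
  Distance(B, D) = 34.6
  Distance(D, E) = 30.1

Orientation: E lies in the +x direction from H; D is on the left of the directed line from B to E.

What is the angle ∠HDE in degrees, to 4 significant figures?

72.07°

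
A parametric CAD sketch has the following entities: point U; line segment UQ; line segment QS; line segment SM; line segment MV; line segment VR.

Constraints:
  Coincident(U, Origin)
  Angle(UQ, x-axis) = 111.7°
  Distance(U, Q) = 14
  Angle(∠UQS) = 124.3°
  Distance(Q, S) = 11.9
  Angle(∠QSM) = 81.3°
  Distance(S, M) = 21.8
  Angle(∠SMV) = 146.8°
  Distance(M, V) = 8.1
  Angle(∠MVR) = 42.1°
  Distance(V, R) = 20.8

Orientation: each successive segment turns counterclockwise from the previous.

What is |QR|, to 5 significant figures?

7.4620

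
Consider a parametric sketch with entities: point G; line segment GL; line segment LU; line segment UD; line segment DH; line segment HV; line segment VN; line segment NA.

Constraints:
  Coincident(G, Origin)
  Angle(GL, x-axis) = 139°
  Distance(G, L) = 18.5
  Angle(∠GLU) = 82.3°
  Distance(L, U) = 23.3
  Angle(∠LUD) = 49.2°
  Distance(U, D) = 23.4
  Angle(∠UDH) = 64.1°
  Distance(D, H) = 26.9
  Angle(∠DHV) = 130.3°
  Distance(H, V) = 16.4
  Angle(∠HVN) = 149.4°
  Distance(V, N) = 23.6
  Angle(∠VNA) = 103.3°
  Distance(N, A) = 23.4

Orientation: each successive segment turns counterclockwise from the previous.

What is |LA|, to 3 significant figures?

45.3

∠HVN = 149.4° gives VN at -156° from the x-axis; with |VN| = 23.6, N = (-56.3, 10.7). ∠VNA = 103.3° gives NA at -79.6° from the x-axis; with |NA| = 23.4, A = (-52.0, -12.4). Then |LA| = |A − L| = 45.3.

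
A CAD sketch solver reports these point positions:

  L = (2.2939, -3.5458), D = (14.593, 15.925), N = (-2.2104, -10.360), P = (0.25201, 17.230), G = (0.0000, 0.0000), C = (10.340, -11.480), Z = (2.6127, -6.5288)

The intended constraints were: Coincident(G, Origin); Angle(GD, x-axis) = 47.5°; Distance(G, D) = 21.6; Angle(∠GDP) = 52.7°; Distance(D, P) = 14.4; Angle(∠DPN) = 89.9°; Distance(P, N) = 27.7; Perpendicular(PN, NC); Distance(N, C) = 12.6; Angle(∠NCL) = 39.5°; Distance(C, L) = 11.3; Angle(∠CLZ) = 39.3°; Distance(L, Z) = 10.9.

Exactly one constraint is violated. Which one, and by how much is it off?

Distance(L, Z) = 10.9 — off by 7.90.

G = (0.00, 0.00) ✓; GD at 47.50° ✓; |GD| = 21.60 ✓; ∠GDP = 52.70° ✓; |DP| = 14.40 ✓; ∠DPN = 89.90° ✓; |PN| = 27.70 ✓; ∠(PN, NC) = 90.00° ✓; |NC| = 12.60 ✓; ∠NCL = 39.50° ✓; |CL| = 11.30 ✓; ∠CLZ = 39.30° ✓; |LZ| = 3.000 ✗.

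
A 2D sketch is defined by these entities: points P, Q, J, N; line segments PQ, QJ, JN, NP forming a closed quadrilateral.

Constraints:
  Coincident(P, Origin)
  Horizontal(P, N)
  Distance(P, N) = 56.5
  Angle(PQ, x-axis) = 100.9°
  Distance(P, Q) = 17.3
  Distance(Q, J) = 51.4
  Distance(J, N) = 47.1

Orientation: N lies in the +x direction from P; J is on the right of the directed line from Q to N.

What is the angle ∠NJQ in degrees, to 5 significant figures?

78.091°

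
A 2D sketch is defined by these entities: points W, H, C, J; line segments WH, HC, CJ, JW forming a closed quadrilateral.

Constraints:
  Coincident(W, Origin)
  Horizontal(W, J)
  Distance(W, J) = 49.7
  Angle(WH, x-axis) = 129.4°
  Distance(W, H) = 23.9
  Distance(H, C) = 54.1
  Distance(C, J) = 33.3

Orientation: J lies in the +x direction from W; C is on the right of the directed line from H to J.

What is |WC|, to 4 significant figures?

30.39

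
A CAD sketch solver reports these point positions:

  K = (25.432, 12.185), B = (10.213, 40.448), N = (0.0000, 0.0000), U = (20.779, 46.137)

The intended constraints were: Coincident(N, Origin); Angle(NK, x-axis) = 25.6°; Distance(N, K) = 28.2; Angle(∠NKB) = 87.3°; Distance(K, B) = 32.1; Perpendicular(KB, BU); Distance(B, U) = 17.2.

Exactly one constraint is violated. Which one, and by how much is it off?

Distance(B, U) = 17.2 — off by 5.20.

N = (0.00, 0.00) ✓; NK at 25.60° ✓; |NK| = 28.20 ✓; ∠NKB = 87.30° ✓; |KB| = 32.10 ✓; ∠(KB, BU) = 90.00° ✓; |BU| = 12.00 ✗.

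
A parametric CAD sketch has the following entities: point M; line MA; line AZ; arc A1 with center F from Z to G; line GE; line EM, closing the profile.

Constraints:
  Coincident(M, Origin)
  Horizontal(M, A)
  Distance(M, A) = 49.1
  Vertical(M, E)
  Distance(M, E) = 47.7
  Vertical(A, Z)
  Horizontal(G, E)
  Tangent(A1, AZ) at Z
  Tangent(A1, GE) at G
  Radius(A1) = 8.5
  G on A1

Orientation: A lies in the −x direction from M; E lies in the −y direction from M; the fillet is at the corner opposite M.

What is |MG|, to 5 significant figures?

62.639

M is at the origin; MA is horizontal with |MA| = 49.1 and A on the −x side, so A = (-49.100, 0.0000). M and E share the same x with |ME| = 47.7 and E on the −y side, so E = (0.0000, -47.700). The virtual corner opposite M is at (-49.100, -47.700). Since A1 is tangent to AZ there, FZ ⟂ AZ and tangency of A1 to GE means the radius FG is perpendicular to GE, with radius 8.5, so the center F sits 8.5 in from both sides at F = (-40.600, -39.200). That places the tangent points at Z = (-49.100, -39.200) on AZ and G = (-40.600, -47.700) on GE. Then |MG| = |G − M| = 62.639.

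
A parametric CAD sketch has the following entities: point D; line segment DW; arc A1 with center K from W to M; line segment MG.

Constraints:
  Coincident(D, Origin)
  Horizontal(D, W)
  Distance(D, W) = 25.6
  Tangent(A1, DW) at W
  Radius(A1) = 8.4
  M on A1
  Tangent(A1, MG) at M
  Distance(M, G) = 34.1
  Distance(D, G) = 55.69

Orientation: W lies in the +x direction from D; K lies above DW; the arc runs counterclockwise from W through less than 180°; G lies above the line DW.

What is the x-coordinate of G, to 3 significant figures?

37.0

D is at the origin; DW is horizontal with |DW| = 25.6 and W on the +x side, so W = (25.6, 0.00). A1 meets DW tangentially, so KW is at right angles to DW, so K = W + (0, 8.4) = (25.6, 8.40). Since KM ⟂ MG (tangency), |KG| = √(8.4² + 34.1²) = 35.1 regardless of where M sits on A1. So G lies on both circle(D, 55.69) and circle(K, 35.1); the above-DW intersection is G = (37.0, 41.6). M is the foot of the tangent from G: M = (34.0, 7.65).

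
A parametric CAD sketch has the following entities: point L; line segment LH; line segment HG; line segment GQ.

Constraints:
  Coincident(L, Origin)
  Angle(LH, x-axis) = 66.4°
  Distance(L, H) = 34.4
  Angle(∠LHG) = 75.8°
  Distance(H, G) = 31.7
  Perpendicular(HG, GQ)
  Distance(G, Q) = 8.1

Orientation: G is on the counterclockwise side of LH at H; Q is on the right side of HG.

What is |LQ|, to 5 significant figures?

47.530

L is at the origin; LH runs at 66.4° with length 34.4, so H = 34.4·(cos 66.4°, sin 66.4°) = (13.772, 31.523). ∠LHG = 75.8°, so HG runs at 66.4° + (180° − 75.8°) = 170.60° from the x-axis; with |HG| = 31.7, G = H + 31.7·(cos 170.60°, sin 170.60°) = (-17.502, 36.700). The perpendicularity gives GQ at right angles to HG; with |GQ| = 8.1 on the right of HG, Q = G + 8.1·(0.16333, 0.98657) = (-16.179, 44.692). Then |LQ| = |Q − L| = 47.530.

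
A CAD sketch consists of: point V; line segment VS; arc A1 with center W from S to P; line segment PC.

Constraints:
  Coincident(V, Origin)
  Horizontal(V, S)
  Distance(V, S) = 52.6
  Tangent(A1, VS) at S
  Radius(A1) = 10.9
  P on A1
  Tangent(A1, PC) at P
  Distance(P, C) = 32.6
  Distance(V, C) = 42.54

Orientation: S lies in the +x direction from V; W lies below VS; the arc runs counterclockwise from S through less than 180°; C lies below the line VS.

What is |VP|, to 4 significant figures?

43.57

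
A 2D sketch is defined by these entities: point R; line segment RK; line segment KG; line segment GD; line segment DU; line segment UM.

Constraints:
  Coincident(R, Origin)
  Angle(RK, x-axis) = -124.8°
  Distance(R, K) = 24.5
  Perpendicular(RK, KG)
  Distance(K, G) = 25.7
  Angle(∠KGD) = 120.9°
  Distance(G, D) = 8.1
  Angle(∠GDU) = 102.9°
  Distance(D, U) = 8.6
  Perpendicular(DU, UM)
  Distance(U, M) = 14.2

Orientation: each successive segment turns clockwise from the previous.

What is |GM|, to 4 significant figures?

12.17

R is at the origin; RK runs at -124.8° with length 24.5, so K = (-13.98, -20.12). The perpendicularity gives KG at right angles to RK, so KG runs at 145.2°; with |KG| = 25.7, G = (-35.09, -5.451). ∠KGD = 120.9° gives GD at 86.10° from the x-axis; with |GD| = 8.1, D = (-34.54, 2.630). ∠GDU = 102.9° gives DU at 9.000° from the x-axis; with |DU| = 8.6, U = (-26.04, 3.976). DU is perpendicular to UM, so UM runs at -81.00°; with |UM| = 14.2, M = (-23.82, -10.05). Then |GM| = |M − G| = 12.17.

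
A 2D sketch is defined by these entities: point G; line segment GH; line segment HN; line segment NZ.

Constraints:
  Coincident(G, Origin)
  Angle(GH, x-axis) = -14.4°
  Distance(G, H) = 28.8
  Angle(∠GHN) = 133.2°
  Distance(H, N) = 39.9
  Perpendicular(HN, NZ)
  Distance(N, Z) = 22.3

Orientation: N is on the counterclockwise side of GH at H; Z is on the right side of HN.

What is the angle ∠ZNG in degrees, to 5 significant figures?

109.40°

G is at the origin; GH runs at -14.4° with length 28.8, so H = 28.8·(cos -14.4°, sin -14.4°) = (27.895, -7.1623). ∠GHN = 133.2°, so HN runs at -14.4° + (180° − 133.2°) = 32.400° from the x-axis; with |HN| = 39.9, N = H + 39.9·(cos 32.400°, sin 32.400°) = (61.584, 14.217). The perpendicularity gives NZ at right angles to HN; with |NZ| = 22.3 on the right of HN, Z = N + 22.3·(0.53583, -0.84433) = (73.533, -4.6113). Then cos ∠ZNG = NZ·NG / (|NZ||NG|), giving 109.40°.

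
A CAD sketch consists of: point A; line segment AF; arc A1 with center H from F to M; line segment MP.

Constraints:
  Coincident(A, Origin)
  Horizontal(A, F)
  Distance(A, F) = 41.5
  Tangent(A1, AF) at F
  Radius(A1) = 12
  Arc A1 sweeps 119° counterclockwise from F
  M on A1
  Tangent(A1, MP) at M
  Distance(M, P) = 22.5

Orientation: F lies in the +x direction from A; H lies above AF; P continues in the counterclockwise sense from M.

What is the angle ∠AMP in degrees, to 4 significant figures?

79.92°

On A1, F sits at bearing -90° from H; a 119° counterclockwise sweep puts M at bearing 29°, so M = H + 12.0·(cos 29°, sin 29°) = (52.00, 17.82). Tangency of A1 to MP means the radius HM is perpendicular to MP, so MP runs along (−sin 29°, cos 29°); with |MP| = 22.5, P = (41.09, 37.50). Then cos ∠AMP = MA·MP / (|MA||MP|), giving 79.92°.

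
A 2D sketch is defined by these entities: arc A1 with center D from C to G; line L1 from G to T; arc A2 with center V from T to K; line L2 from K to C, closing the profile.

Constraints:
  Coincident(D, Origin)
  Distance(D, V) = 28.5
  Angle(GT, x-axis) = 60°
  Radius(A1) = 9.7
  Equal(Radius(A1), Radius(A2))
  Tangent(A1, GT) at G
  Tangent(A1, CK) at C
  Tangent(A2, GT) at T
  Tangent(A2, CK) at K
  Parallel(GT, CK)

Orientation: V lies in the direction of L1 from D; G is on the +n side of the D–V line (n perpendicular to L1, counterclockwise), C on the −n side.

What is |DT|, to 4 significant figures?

30.11

The slot axis is L1's direction at 60.0°, so u = (cos 60.0°, sin 60.0°) = (0.5000, 0.8660) and n = (−sin 60.0°, cos 60.0°) = (-0.8660, 0.5000). D is at the origin and V lies 28.5 along u from D, so V = 28.5·u = (14.25, 24.68). Tangency of A1 to both parallel lines with radius 9.7 puts G and C at D ± 9.7·n: G = (-8.400, 4.850), C = (8.400, -4.850). Equal radii place T and K the same way about V: T = V + 9.7·n = (5.850, 29.53), K = V − 9.7·n = (22.65, 19.83). Then |DT| = |T − D| = 30.11.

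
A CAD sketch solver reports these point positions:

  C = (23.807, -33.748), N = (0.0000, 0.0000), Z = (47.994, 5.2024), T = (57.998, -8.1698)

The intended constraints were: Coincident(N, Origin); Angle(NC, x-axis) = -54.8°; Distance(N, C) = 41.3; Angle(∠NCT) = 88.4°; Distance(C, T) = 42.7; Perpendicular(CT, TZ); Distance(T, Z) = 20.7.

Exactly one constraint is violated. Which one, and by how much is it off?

Distance(T, Z) = 20.7 — off by 4.00.

N = (0.00, 0.00) ✓; NC at -54.80° ✓; |NC| = 41.30 ✓; ∠NCT = 88.40° ✓; |CT| = 42.70 ✓; ∠(CT, TZ) = 90.00° ✓; |TZ| = 16.70 ✗.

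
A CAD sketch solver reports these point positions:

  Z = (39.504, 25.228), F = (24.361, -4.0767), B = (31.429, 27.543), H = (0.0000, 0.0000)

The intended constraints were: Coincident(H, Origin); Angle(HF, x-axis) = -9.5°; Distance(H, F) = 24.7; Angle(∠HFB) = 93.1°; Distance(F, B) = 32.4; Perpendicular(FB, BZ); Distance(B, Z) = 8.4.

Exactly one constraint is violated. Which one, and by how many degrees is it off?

Perpendicular(FB, BZ) — off by 3.40°.

H = (0.00, 0.00) ✓; HF at -9.500° ✓; |HF| = 24.70 ✓; ∠HFB = 93.10° ✓; |FB| = 32.40 ✓; ∠(FB, BZ) = 93.40° ✗; |BZ| = 8.400 ✓.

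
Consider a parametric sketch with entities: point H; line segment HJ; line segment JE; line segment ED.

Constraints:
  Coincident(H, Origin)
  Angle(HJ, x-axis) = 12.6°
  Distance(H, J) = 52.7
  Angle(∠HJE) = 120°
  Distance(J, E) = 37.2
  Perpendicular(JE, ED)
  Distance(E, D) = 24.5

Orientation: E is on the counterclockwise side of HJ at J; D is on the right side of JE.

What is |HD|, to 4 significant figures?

94.65

H is at the origin; HJ runs at 12.6° with length 52.7, so J = 52.7·(cos 12.6°, sin 12.6°) = (51.43, 11.50). ∠HJE = 120.0°, so JE runs at 12.6° + (180° − 120.0°) = 72.60° from the x-axis; with |JE| = 37.2, E = J + 37.2·(cos 72.60°, sin 72.60°) = (62.56, 46.99). JE is perpendicular to ED; with |ED| = 24.5 on the right of JE, D = E + 24.5·(0.9542, -0.2990) = (85.93, 39.67). Then |HD| = |D − H| = 94.65.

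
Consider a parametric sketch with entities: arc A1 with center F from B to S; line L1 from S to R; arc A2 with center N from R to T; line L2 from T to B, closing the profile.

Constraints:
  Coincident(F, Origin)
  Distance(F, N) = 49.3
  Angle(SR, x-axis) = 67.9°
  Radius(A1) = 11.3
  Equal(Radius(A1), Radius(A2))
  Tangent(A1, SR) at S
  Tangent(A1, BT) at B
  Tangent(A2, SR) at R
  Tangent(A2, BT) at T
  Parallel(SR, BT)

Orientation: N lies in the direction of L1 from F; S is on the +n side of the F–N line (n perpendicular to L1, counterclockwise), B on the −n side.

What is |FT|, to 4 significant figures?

50.58

Tangency of A1 to both parallel lines with radius 11.3 puts S and B at F ± 11.3·n: S = (-10.47, 4.251), B = (10.47, -4.251). Equal radii place R and T the same way about N: R = N + 11.3·n = (8.078, 49.93), T = N − 11.3·n = (29.02, 41.43). Then |FT| = |T − F| = 50.58.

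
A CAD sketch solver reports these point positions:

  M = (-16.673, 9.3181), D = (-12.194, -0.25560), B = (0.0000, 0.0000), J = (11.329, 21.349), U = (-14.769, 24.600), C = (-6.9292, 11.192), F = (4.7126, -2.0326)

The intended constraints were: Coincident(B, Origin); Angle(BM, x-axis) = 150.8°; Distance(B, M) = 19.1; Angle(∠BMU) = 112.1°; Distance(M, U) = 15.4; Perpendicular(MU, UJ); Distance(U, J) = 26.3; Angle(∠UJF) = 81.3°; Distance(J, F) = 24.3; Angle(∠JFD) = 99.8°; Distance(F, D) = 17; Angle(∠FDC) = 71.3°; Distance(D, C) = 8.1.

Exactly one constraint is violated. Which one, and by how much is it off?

Distance(D, C) = 8.1 — off by 4.50.

B = (0.00, 0.00) ✓; BM at 150.8° ✓; |BM| = 19.10 ✓; ∠BMU = 112.1° ✓; |MU| = 15.40 ✓; ∠(MU, UJ) = 90.00° ✓; |UJ| = 26.30 ✓; ∠UJF = 81.30° ✓; |JF| = 24.30 ✓; ∠JFD = 99.80° ✓; |FD| = 17.00 ✓; ∠FDC = 71.30° ✓; |DC| = 12.60 ✗.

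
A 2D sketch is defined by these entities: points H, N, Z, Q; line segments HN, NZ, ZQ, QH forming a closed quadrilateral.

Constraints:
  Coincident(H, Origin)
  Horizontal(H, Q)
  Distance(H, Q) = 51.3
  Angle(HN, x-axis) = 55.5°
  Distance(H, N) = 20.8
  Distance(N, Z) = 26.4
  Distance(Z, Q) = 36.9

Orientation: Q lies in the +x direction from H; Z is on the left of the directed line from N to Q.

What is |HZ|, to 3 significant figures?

46.5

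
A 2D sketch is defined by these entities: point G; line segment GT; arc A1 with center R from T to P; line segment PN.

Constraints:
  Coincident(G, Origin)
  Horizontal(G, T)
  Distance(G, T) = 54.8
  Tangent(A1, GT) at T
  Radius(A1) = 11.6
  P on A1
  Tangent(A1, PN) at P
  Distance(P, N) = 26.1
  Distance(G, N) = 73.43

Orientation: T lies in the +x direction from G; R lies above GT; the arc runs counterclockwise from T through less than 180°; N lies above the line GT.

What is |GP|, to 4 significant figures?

67.60

Checks: |RP| = 11.60 ✓; ∠(RP, PN) = 90.00° ✓; |PN| = 26.10 ✓; |GN| = 73.43 ✓.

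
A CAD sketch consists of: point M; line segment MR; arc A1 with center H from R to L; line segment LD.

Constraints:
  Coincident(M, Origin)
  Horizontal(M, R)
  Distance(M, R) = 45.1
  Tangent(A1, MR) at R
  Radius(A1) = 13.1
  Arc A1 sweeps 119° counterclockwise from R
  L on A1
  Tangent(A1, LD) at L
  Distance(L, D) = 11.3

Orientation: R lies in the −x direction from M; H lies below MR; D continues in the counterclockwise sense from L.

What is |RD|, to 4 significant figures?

29.94

M is at the origin; MR is horizontal with |MR| = 45.1 and R on the −x side, so R = (-45.10, 0.000). Tangency of A1 to MR means the radius HR is perpendicular to MR, so H = R + (0, -13.1) = (-45.10, -13.10). On A1, R sits at bearing 90° from H; a 119° counterclockwise sweep puts L at bearing 209°, so L = H + 13.1·(cos 209°, sin 209°) = (-56.56, -19.45). A1 meets LD tangentially, so HL is at right angles to LD, so LD runs along (−sin 209°, cos 209°); with |LD| = 11.3, D = (-51.08, -29.33). Then |RD| = |D − R| = 29.94.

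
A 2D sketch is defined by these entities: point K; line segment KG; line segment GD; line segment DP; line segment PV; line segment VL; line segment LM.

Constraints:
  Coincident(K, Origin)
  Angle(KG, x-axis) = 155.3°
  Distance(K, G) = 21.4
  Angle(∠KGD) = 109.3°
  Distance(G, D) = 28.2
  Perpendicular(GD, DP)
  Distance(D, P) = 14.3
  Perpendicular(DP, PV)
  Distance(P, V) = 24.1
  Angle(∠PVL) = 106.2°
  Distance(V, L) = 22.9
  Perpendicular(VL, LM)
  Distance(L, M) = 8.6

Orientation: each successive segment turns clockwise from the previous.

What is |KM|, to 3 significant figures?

33.0

∠PVL = 106.2° gives VL at -169° from the x-axis; with |VL| = 22.9, L = (-27.3, 7.39). The perpendicularity gives LM at right angles to VL, so LM runs at 101°; with |LM| = 8.6, M = (-28.9, 15.8). Then |KM| = |M − K| = 33.0.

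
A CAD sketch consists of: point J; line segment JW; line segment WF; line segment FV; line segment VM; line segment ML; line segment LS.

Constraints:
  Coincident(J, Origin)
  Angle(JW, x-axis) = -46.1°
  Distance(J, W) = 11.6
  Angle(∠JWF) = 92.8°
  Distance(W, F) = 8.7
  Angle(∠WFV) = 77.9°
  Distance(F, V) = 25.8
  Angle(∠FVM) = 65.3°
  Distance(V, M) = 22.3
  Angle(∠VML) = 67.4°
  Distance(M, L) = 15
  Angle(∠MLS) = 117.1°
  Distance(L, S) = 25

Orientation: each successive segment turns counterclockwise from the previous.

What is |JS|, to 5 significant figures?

20.925

J is at the origin; JW runs at -46.1° with length 11.6, so W = (8.0435, -8.3584). ∠JWF = 92.8° gives WF at 41.100° from the x-axis; with |WF| = 8.7, F = (14.599, -2.6392). ∠WFV = 77.9° gives FV at 143.20° from the x-axis; with |FV| = 25.8, V = (-6.0594, 12.816). ∠FVM = 65.3° gives VM at -102.10° from the x-axis; with |VM| = 22.3, M = (-10.734, -8.9890). ∠VML = 67.4° gives ML at 10.500° from the x-axis; with |ML| = 15.0, L = (4.0149, -6.2555). ∠MLS = 117.1° gives LS at 73.400° from the x-axis; with |LS| = 25.0, S = (11.157, 17.703). Then |JS| = |S − J| = 20.925.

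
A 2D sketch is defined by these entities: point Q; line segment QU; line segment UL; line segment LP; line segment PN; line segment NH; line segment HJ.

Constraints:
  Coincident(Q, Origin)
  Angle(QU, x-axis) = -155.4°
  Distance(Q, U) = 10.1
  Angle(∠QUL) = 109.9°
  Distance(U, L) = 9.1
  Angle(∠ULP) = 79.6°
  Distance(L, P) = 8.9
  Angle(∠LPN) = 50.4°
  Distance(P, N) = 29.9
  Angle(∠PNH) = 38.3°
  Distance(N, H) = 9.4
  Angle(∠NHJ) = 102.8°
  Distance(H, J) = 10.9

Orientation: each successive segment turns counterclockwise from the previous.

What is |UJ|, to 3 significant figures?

2.68

Q is at the origin; QU runs at -155.4° with length 10.1, so U = (-9.18, -4.20). ∠QUL = 109.9° gives UL at -85.3° from the x-axis; with |UL| = 9.1, L = (-8.44, -13.3). ∠ULP = 79.6° gives LP at 15.1° from the x-axis; with |LP| = 8.9, P = (0.155, -11.0). ∠LPN = 50.4° gives PN at 145° from the x-axis; with |PN| = 29.9, N = (-24.2, 6.32). ∠PNH = 38.3° gives NH at -73.6° from the x-axis; with |NH| = 9.4, H = (-21.6, -2.69). ∠NHJ = 102.8° gives HJ at 3.60° from the x-axis; with |HJ| = 10.9, J = (-10.7, -2.01). Then |UJ| = |J − U| = 2.68.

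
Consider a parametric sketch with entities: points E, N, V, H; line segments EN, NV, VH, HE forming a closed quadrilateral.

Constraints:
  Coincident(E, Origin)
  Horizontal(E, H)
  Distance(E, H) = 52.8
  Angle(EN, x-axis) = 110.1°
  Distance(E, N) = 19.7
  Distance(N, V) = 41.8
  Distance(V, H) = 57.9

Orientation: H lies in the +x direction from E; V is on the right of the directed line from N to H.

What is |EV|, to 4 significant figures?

22.82

E is at the origin; EH is horizontal with |EH| = 52.8 and H in +x, so H = (52.8, 0). EN runs at 110.1° with |EN| = 19.7, so N = (-6.770, 18.50). V is determined by |NV| = 41.8 and |VH| = 57.9 together: it lies at the intersection of circle(N, 41.8) and circle(H, 57.9). With |NH| = 62.38, the foot of the radical line on NH is 18.32 from N and the perpendicular offset is √(41.8² − 18.32²) = 37.57. Taking the right-of-NH solution: V = (-0.4159, -22.81).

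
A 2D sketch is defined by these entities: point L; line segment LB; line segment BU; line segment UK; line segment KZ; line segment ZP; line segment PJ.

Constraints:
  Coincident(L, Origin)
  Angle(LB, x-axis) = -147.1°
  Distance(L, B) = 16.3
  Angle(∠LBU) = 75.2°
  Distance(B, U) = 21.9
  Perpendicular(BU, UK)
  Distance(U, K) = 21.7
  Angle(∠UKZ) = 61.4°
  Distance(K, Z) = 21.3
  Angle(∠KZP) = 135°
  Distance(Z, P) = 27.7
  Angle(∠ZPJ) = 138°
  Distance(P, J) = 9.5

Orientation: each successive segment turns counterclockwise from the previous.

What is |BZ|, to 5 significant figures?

11.940

L is at the origin; LB runs at -147.1° with length 16.3, so B = (-13.686, -8.8537). ∠LBU = 75.2° gives BU at -42.300° from the x-axis; with |BU| = 21.9, U = (2.5121, -23.593). BU is perpendicular to UK, so UK runs at 47.700°; with |UK| = 21.7, K = (17.116, -7.5427). ∠UKZ = 61.4° gives KZ at 166.30° from the x-axis; with |KZ| = 21.3, Z = (-3.5775, -2.4981). Then |BZ| = |Z − B| = 11.940.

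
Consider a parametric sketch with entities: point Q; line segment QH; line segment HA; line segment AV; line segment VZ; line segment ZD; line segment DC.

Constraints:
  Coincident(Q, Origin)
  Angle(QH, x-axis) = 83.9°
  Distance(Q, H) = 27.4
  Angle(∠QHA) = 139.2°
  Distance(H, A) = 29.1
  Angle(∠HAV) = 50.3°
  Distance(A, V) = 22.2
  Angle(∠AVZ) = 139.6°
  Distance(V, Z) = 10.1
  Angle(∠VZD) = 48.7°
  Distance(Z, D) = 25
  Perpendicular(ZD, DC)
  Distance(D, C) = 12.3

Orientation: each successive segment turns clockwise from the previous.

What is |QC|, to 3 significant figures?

51.2

∠VZD = 48.7° gives ZD at 102° from the x-axis; with |ZD| = 25.0, D = (14.3, 41.4). ZD ⟂ DC, so DC runs at 11.7°; with |DC| = 12.3, C = (26.4, 43.9). Then |QC| = |C − Q| = 51.2.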